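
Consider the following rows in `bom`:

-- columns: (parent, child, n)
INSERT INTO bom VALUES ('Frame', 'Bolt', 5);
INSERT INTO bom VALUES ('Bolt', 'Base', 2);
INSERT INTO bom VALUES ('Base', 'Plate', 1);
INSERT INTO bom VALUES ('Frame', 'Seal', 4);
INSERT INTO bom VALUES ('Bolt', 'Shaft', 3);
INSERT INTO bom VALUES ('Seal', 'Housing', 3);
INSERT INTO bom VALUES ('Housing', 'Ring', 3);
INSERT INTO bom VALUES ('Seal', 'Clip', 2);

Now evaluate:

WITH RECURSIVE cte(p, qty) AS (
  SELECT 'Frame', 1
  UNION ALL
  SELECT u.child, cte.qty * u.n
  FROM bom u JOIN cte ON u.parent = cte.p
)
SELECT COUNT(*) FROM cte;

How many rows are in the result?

9

Base: (Frame, qty=1).
Iteration 1: components of {Frame} -> Bolt = 1*5 = 5, Seal = 1*4 = 4.
Iteration 2: components of {Bolt,Seal} -> Base = 5*2 = 10, Clip = 4*2 = 8, Housing = 4*3 = 12, Shaft = 5*3 = 15.
Iteration 3: components of {Base,Clip,Housing,Shaft} -> Plate = 10*1 = 10, Ring = 12*3 = 36.
Iteration 4: no further components; recursion stops.
Total rows emitted: 9.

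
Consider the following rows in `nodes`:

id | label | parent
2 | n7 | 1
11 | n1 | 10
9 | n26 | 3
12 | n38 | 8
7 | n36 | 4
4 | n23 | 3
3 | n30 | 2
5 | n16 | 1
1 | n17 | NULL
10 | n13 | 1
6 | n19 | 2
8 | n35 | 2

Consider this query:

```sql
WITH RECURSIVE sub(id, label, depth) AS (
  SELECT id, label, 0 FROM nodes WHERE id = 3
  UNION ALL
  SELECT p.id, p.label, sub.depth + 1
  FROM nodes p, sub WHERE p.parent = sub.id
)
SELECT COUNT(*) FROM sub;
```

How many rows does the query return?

Base: id=3 (n30) at depth 0.
Iteration 1: rows with parent in {3} -> n23 (id 4, depth 1), n26 (id 9, depth 1).
Iteration 2: rows with parent in {4,9} -> n36 (id 7, depth 2).
Iteration 3: no rows with parent in {7}; recursion stops.
Total rows emitted: 4.

4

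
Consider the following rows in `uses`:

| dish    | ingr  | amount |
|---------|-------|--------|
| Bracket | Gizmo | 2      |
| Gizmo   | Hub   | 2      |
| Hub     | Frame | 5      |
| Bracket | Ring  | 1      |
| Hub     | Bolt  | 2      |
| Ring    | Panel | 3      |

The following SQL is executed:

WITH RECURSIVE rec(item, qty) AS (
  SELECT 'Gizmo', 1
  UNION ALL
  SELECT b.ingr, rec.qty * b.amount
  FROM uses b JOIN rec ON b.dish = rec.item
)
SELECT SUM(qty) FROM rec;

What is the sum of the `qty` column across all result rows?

17

Base: (Gizmo, qty=1).
Iteration 1: components of {Gizmo} -> Hub = 1*2 = 2.
Iteration 2: components of {Hub} -> Bolt = 2*2 = 4, Frame = 2*5 = 10.
Iteration 3: no further components; recursion stops.
SUM(qty) = 1 + 2 + 10 + 4 = 17.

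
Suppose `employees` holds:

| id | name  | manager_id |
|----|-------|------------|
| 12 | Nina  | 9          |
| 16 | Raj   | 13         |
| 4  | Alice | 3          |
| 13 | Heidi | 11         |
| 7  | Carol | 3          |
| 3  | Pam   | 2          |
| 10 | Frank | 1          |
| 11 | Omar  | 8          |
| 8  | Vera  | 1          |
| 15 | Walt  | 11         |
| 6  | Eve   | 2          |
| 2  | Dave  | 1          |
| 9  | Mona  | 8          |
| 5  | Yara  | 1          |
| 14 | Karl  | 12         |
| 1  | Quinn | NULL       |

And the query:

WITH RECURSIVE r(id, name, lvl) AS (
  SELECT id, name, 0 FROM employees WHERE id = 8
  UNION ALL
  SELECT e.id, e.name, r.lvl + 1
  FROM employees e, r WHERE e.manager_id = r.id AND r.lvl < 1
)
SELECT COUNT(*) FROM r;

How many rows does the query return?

Base: id=8 (Vera) at lvl 0.
Iteration 1: rows with manager_id in {8} -> Mona (id 9, lvl 1), Omar (id 11, lvl 1).
Iteration 2: lvl < 1 fails for all current rows; recursion stops.
Total rows emitted: 3.

3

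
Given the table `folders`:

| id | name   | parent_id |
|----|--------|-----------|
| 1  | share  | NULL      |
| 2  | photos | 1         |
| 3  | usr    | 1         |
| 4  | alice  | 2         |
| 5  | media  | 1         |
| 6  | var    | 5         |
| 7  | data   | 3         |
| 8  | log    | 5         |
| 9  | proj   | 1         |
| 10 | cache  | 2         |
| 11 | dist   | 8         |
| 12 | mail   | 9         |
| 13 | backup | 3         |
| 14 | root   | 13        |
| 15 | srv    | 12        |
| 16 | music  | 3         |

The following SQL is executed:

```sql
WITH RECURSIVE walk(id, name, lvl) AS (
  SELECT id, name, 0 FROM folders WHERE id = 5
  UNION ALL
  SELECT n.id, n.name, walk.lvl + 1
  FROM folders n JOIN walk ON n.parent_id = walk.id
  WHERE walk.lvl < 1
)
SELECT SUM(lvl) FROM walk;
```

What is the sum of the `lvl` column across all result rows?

Base: id=5 (media) at lvl 0.
Iteration 1: rows with parent_id in {5} -> var (id 6, lvl 1), log (id 8, lvl 1).
Iteration 2: lvl < 1 fails for all current rows; recursion stops.
SUM(lvl) = 0 + 1 + 1 = 2.

2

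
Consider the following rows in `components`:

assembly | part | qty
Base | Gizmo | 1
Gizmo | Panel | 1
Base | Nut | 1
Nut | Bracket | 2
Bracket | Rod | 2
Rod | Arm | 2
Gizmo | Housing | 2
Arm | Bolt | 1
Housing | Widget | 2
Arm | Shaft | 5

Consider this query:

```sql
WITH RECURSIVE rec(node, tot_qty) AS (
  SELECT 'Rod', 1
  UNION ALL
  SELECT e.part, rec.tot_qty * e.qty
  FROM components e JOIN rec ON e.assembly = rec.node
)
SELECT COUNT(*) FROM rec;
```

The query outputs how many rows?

4

Base: (Rod, tot_qty=1).
Iteration 1: components of {Rod} -> Arm = 1*2 = 2.
Iteration 2: components of {Arm} -> Bolt = 2*1 = 2, Shaft = 2*5 = 10.
Iteration 3: no further components; recursion stops.
Total rows emitted: 4.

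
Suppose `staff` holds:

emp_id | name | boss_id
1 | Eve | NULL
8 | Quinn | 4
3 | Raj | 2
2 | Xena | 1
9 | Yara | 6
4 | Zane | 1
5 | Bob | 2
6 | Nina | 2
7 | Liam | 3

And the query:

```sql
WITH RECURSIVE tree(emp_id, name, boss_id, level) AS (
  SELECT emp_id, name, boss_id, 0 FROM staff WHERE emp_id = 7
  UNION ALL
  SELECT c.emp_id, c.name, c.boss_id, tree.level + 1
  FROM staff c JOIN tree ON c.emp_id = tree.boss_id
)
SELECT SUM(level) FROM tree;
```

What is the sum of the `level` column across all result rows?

6

Base: emp_id=7 (Liam), boss_id=3, level 0.
Iteration 1: join on emp_id=3 -> Raj (id 3, boss_id=2, level 1).
Iteration 2: join on emp_id=2 -> Xena (id 2, boss_id=1, level 2).
Iteration 3: join on emp_id=1 -> Eve (id 1, boss_id=NULL, level 3).
Iteration 4: boss_id is NULL; no match; recursion stops.
SUM(level) = 0 + 1 + 2 + 3 = 6.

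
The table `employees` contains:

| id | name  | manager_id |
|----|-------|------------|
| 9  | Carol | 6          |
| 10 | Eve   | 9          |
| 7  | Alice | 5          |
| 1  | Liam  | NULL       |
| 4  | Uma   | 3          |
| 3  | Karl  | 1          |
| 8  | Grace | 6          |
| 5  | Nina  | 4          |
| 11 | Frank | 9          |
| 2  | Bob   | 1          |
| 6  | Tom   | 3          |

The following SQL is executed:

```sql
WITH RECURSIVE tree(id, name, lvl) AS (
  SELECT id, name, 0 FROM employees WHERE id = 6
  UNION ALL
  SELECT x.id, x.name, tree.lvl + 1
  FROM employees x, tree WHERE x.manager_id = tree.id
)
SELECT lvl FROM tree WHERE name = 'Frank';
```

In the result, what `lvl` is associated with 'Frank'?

2

Base: id=6 (Tom) at lvl 0.
Iteration 1: rows with manager_id in {6} -> Grace (id 8, lvl 1), Carol (id 9, lvl 1).
Iteration 2: rows with manager_id in {8,9} -> Eve (id 10, lvl 2), Frank (id 11, lvl 2).
Iteration 3: no rows with manager_id in {10,11}; recursion stops.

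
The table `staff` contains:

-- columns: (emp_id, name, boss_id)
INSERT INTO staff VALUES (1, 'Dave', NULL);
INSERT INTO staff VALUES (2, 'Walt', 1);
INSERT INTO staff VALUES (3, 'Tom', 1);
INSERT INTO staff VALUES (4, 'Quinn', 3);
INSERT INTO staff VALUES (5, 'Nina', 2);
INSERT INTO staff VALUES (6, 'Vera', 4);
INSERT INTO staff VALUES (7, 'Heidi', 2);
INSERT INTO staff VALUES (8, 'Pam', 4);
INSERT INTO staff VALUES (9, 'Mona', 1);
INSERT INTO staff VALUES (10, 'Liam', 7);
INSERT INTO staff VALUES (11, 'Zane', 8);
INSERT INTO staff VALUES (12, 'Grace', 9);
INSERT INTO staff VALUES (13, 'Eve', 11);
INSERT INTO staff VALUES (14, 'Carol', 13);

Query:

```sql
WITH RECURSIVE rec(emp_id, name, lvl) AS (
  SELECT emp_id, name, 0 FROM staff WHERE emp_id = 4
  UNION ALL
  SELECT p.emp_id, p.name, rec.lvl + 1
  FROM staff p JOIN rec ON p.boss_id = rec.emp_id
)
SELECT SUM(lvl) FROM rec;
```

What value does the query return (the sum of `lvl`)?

11

Base: emp_id=4 (Quinn) at lvl 0.
Iteration 1: rows with boss_id in {4} -> Vera (id 6, lvl 1), Pam (id 8, lvl 1).
Iteration 2: rows with boss_id in {6,8} -> Zane (id 11, lvl 2).
Iteration 3: rows with boss_id in {11} -> Eve (id 13, lvl 3).
Iteration 4: rows with boss_id in {13} -> Carol (id 14, lvl 4).
Iteration 5: no rows with boss_id in {14}; recursion stops.
SUM(lvl) = 0 + 1 + 1 + 2 + 3 + 4 = 11.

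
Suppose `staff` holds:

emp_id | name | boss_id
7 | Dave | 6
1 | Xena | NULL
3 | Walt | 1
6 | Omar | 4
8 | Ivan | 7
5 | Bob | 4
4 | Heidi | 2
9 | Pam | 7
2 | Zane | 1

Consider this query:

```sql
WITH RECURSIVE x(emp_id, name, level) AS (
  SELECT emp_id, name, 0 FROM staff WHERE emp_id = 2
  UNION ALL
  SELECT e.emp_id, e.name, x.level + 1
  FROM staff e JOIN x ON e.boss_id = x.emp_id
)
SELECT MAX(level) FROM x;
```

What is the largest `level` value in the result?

4

Base: emp_id=2 (Zane) at level 0.
Iteration 1: rows with boss_id in {2} -> Heidi (id 4, level 1).
Iteration 2: rows with boss_id in {4} -> Bob (id 5, level 2), Omar (id 6, level 2).
Iteration 3: rows with boss_id in {5,6} -> Dave (id 7, level 3).
Iteration 4: rows with boss_id in {7} -> Ivan (id 8, level 4), Pam (id 9, level 4).
Iteration 5: no rows with boss_id in {8,9}; recursion stops.
level values: 0, 1, 2, 2, 3, 4, 4; the maximum is 4.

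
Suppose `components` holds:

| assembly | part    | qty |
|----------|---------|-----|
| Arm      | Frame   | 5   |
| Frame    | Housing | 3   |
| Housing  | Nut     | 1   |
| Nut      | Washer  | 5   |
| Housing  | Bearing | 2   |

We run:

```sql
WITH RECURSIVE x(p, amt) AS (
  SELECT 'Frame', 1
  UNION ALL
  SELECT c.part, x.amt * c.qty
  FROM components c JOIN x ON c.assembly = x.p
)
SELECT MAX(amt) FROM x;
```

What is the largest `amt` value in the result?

15

Base: (Frame, amt=1).
Iteration 1: components of {Frame} -> Housing = 1*3 = 3.
Iteration 2: components of {Housing} -> Bearing = 3*2 = 6, Nut = 3*1 = 3.
Iteration 3: components of {Bearing,Nut} -> Washer = 3*5 = 15.
Iteration 4: no further components; recursion stops.
amt values: 1, 3, 3, 6, 15; the maximum is 15.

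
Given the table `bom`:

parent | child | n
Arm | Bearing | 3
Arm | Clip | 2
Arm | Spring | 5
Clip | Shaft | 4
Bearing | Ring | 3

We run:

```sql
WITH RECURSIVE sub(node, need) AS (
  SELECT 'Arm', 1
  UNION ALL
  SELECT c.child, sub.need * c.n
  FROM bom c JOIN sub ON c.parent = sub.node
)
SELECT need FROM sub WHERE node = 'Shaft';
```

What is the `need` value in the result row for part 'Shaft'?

Base: (Arm, need=1).
Iteration 1: components of {Arm} -> Bearing = 1*3 = 3, Clip = 1*2 = 2, Spring = 1*5 = 5.
Iteration 2: components of {Bearing,Clip,Spring} -> Ring = 3*3 = 9, Shaft = 2*4 = 8.
Iteration 3: no further components; recursion stops.

8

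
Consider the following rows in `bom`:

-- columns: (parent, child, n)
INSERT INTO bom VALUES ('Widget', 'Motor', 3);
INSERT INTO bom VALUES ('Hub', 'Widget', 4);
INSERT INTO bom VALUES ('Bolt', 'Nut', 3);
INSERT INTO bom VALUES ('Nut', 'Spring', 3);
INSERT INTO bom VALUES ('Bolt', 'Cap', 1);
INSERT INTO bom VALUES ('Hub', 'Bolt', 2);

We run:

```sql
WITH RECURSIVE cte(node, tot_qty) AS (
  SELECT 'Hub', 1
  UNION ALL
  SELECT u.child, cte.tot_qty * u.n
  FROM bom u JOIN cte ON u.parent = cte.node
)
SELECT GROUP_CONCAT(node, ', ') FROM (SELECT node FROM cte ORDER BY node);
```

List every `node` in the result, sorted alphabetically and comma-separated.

Base: (Hub, tot_qty=1).
Iteration 1: components of {Hub} -> Bolt = 1*2 = 2, Widget = 1*4 = 4.
Iteration 2: components of {Bolt,Widget} -> Cap = 2*1 = 2, Motor = 4*3 = 12, Nut = 2*3 = 6.
Iteration 3: components of {Cap,Motor,Nut} -> Spring = 6*3 = 18.
Iteration 4: no further components; recursion stops.

Bolt, Cap, Hub, Motor, Nut, Spring, Widget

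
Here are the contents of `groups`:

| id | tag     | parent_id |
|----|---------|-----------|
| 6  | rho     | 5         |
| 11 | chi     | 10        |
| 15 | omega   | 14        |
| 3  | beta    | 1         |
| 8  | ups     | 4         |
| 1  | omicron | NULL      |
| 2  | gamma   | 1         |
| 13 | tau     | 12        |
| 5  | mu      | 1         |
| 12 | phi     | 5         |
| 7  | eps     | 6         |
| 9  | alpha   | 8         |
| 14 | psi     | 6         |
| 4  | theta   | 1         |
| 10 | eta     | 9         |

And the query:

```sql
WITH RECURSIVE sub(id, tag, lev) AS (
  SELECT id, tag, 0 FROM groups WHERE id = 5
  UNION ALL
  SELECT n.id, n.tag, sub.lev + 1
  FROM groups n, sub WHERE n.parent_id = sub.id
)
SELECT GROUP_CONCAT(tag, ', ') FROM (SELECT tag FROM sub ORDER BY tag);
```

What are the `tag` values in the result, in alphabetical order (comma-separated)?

eps, mu, omega, phi, psi, rho, tau

Base: id=5 (mu) at lev 0.
Iteration 1: rows with parent_id in {5} -> rho (id 6, lev 1), phi (id 12, lev 1).
Iteration 2: rows with parent_id in {6,12} -> eps (id 7, lev 2), tau (id 13, lev 2), psi (id 14, lev 2).
Iteration 3: rows with parent_id in {7,13,14} -> omega (id 15, lev 3).
Iteration 4: no rows with parent_id in {15}; recursion stops.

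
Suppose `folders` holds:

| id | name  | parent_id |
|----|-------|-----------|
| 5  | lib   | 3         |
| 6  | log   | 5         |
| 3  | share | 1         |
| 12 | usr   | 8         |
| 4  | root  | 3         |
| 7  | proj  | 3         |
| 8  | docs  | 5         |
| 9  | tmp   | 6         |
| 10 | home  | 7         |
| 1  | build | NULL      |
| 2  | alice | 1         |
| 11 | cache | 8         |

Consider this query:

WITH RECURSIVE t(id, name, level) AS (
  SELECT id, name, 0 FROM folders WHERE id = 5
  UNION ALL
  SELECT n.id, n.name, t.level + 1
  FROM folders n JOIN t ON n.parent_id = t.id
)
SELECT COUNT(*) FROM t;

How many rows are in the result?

6

Base: id=5 (lib) at level 0.
Iteration 1: rows with parent_id in {5} -> log (id 6, level 1), docs (id 8, level 1).
Iteration 2: rows with parent_id in {6,8} -> tmp (id 9, level 2), cache (id 11, level 2), usr (id 12, level 2).
Iteration 3: no rows with parent_id in {9,11,12}; recursion stops.
Total rows emitted: 6.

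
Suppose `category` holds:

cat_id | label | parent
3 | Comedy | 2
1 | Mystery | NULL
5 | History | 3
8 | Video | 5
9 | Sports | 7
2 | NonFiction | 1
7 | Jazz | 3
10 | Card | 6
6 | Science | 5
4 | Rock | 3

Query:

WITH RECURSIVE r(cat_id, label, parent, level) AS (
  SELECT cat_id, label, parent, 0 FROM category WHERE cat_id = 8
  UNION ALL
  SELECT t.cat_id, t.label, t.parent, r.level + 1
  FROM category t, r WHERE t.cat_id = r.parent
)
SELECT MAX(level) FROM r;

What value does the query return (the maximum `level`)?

4

Base: cat_id=8 (Video), parent=5, level 0.
Iteration 1: join on cat_id=5 -> History (id 5, parent=3, level 1).
Iteration 2: join on cat_id=3 -> Comedy (id 3, parent=2, level 2).
Iteration 3: join on cat_id=2 -> NonFiction (id 2, parent=1, level 3).
Iteration 4: join on cat_id=1 -> Mystery (id 1, parent=NULL, level 4).
Iteration 5: parent is NULL; no match; recursion stops.
level values: 0, 1, 2, 3, 4; the maximum is 4.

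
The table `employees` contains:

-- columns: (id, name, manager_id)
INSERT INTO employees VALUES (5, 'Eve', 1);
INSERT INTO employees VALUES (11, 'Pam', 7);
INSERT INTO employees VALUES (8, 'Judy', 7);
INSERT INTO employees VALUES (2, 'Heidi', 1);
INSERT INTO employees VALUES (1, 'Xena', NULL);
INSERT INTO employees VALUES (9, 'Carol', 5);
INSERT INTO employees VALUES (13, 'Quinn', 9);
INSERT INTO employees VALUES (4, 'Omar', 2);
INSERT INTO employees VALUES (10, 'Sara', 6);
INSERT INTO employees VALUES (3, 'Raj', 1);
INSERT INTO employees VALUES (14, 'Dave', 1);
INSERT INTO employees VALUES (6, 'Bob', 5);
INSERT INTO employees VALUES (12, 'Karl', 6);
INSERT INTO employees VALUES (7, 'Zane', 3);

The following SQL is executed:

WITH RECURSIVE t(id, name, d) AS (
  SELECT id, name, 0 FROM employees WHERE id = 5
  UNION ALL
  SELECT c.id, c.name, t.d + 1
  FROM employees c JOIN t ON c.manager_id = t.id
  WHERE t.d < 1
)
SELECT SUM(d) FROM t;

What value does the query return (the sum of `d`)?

Base: id=5 (Eve) at d 0.
Iteration 1: rows with manager_id in {5} -> Bob (id 6, d 1), Carol (id 9, d 1).
Iteration 2: d < 1 fails for all current rows; recursion stops.
SUM(d) = 0 + 1 + 1 = 2.

2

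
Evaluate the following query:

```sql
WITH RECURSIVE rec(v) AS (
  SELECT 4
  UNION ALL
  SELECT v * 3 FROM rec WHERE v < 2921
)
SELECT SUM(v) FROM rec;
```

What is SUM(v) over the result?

13120

Base: v=4.
Iteration 1: 4 < 2921 holds -> v = 4 * 3 = 12.
Iteration 2: 12 < 2921 holds -> v = 12 * 3 = 36.
Iteration 3: 36 < 2921 holds -> v = 36 * 3 = 108.
Iteration 4: 108 < 2921 holds -> v = 108 * 3 = 324.
Iteration 5: 324 < 2921 holds -> v = 324 * 3 = 972.
Iteration 6: 972 < 2921 holds -> v = 972 * 3 = 2916.
Iteration 7: 2916 < 2921 holds -> v = 2916 * 3 = 8748.
Iteration 8: 8748 < 2921 fails; recursion stops.
SUM(v) = 4 + 12 + 36 + 108 + 324 + 972 + 2916 + 8748 = 13120.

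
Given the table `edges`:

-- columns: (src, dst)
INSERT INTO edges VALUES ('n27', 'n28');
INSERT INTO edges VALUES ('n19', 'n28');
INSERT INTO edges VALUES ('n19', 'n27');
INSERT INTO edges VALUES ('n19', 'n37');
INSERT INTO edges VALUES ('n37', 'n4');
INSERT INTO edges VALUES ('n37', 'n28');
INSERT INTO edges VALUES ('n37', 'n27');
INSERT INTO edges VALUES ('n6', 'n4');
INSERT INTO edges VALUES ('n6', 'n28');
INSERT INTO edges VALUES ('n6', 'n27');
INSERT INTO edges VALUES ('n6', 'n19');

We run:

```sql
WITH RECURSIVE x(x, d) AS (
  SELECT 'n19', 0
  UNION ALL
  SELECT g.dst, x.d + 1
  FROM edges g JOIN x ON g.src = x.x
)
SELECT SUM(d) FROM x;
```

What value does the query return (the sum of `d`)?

14

Base: (n19, d=0).
Iteration 1: edges from {n19} -> (n27, d=1), (n28, d=1), (n37, d=1).
Iteration 2: edges from {n27,n28,n37} -> (n27, d=2), (n28, d=2) x2, (n4, d=2). [UNION ALL keeps all 4 new rows, including repeats]
Iteration 3: edges from {n27,n28,n4} -> (n28, d=3).
Iteration 4: no outgoing edges from {n28}; recursion stops.
SUM(d) = 0 + 1 + 1 + 1 + 2 + 2 + 2 + 2 + 3 = 14.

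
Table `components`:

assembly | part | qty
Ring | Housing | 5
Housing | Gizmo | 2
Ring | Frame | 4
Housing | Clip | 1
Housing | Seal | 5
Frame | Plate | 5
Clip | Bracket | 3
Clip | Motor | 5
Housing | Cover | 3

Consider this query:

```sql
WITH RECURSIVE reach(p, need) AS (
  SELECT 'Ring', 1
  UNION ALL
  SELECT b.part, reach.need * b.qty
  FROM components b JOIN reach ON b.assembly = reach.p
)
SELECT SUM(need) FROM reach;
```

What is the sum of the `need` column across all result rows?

Base: (Ring, need=1).
Iteration 1: components of {Ring} -> Frame = 1*4 = 4, Housing = 1*5 = 5.
Iteration 2: components of {Frame,Housing} -> Clip = 5*1 = 5, Cover = 5*3 = 15, Gizmo = 5*2 = 10, Plate = 4*5 = 20, Seal = 5*5 = 25.
Iteration 3: components of {Clip,Cover,Gizmo,Plate,Seal} -> Bracket = 5*3 = 15, Motor = 5*5 = 25.
Iteration 4: no further components; recursion stops.
SUM(need) = 1 + 5 + 4 + 10 + 5 + 25 + 15 + 20 + 15 + 25 = 125.

125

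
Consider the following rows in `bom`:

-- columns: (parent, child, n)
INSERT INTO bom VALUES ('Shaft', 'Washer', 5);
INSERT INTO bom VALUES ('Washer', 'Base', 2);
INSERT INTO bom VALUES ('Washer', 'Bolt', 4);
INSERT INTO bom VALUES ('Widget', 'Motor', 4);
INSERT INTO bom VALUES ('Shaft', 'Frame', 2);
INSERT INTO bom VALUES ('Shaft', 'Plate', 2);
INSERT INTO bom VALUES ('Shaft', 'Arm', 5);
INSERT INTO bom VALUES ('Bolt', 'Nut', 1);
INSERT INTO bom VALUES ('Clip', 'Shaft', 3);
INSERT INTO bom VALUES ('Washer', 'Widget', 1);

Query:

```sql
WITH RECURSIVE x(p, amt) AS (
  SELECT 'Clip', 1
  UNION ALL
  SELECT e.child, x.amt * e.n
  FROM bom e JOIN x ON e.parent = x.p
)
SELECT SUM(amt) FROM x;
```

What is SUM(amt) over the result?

Base: (Clip, amt=1).
Iteration 1: components of {Clip} -> Shaft = 1*3 = 3.
Iteration 2: components of {Shaft} -> Arm = 3*5 = 15, Frame = 3*2 = 6, Plate = 3*2 = 6, Washer = 3*5 = 15.
Iteration 3: components of {Arm,Frame,Plate,Washer} -> Base = 15*2 = 30, Bolt = 15*4 = 60, Widget = 15*1 = 15.
Iteration 4: components of {Base,Bolt,Widget} -> Motor = 15*4 = 60, Nut = 60*1 = 60.
Iteration 5: no further components; recursion stops.
SUM(amt) = 1 + 3 + 15 + 6 + 6 + 15 + 60 + 15 + 30 + 60 + 60 = 271.

271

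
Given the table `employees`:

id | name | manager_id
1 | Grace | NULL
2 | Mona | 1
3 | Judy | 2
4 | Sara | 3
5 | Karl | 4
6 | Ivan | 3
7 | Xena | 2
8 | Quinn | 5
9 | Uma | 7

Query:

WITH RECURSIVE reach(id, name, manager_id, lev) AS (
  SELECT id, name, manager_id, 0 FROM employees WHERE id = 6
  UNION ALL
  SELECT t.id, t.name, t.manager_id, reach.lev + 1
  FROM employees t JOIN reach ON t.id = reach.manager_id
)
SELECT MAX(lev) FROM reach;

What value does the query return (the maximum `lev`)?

Base: id=6 (Ivan), manager_id=3, lev 0.
Iteration 1: join on id=3 -> Judy (id 3, manager_id=2, lev 1).
Iteration 2: join on id=2 -> Mona (id 2, manager_id=1, lev 2).
Iteration 3: join on id=1 -> Grace (id 1, manager_id=NULL, lev 3).
Iteration 4: manager_id is NULL; no match; recursion stops.
lev values: 0, 1, 2, 3; the maximum is 3.

3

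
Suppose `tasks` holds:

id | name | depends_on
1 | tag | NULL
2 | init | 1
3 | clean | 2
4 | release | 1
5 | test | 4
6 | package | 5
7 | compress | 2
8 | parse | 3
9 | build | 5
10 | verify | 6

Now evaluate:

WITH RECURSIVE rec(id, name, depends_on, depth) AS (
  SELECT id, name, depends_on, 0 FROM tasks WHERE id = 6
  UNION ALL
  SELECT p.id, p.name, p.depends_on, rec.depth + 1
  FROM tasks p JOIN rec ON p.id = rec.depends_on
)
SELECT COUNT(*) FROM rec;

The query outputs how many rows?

Base: id=6 (package), depends_on=5, depth 0.
Iteration 1: join on id=5 -> test (id 5, depends_on=4, depth 1).
Iteration 2: join on id=4 -> release (id 4, depends_on=1, depth 2).
Iteration 3: join on id=1 -> tag (id 1, depends_on=NULL, depth 3).
Iteration 4: depends_on is NULL; no match; recursion stops.
Total rows emitted: 4.

4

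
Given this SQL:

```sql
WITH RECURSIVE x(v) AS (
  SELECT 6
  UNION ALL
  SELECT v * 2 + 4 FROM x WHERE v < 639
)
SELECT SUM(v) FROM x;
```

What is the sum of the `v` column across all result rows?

Base: v=6.
Iteration 1: 6 < 639 holds -> v = 6 * 2 + 4 = 16.
Iteration 2: 16 < 639 holds -> v = 16 * 2 + 4 = 36.
Iteration 3: 36 < 639 holds -> v = 36 * 2 + 4 = 76.
Iteration 4: 76 < 639 holds -> v = 76 * 2 + 4 = 156.
Iteration 5: 156 < 639 holds -> v = 156 * 2 + 4 = 316.
Iteration 6: 316 < 639 holds -> v = 316 * 2 + 4 = 636.
Iteration 7: 636 < 639 holds -> v = 636 * 2 + 4 = 1276.
Iteration 8: 1276 < 639 fails; recursion stops.
SUM(v) = 6 + 16 + 36 + 76 + 156 + 316 + 636 + 1276 = 2518.

2518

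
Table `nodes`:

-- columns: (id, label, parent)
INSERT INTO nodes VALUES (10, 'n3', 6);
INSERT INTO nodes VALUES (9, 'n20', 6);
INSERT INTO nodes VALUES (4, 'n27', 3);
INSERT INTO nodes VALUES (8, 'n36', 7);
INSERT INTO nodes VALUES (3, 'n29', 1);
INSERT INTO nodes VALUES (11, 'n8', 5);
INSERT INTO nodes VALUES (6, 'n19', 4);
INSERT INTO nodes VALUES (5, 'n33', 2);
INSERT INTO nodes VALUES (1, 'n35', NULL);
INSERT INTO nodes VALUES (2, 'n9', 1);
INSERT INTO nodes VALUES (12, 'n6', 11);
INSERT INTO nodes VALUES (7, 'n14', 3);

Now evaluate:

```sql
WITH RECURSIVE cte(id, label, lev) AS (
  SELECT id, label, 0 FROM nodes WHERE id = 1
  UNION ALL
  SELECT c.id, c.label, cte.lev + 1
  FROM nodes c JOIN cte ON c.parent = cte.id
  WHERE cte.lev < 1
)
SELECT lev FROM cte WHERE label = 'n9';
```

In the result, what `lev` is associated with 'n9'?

Base: id=1 (n35) at lev 0.
Iteration 1: rows with parent in {1} -> n9 (id 2, lev 1), n29 (id 3, lev 1).
Iteration 2: lev < 1 fails for all current rows; recursion stops.

1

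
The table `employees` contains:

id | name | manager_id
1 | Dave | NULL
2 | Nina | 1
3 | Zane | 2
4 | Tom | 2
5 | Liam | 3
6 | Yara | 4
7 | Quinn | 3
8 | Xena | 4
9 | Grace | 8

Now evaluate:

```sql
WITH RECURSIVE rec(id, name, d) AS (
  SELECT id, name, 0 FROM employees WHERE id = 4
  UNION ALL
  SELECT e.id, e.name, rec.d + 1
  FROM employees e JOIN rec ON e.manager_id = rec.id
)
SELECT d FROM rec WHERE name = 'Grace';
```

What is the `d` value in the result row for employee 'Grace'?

2

Base: id=4 (Tom) at d 0.
Iteration 1: rows with manager_id in {4} -> Yara (id 6, d 1), Xena (id 8, d 1).
Iteration 2: rows with manager_id in {6,8} -> Grace (id 9, d 2).
Iteration 3: no rows with manager_id in {9}; recursion stops.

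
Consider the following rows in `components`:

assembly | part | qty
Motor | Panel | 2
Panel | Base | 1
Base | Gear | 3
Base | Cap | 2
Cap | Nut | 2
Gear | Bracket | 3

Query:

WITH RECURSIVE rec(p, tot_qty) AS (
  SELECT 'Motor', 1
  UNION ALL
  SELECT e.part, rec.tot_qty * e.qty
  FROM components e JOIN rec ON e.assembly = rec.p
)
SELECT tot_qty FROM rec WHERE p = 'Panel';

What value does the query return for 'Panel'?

2

Base: (Motor, tot_qty=1).
Iteration 1: components of {Motor} -> Panel = 1*2 = 2.
Iteration 2: components of {Panel} -> Base = 2*1 = 2.
Iteration 3: components of {Base} -> Cap = 2*2 = 4, Gear = 2*3 = 6.
Iteration 4: components of {Cap,Gear} -> Bracket = 6*3 = 18, Nut = 4*2 = 8.
Iteration 5: no further components; recursion stops.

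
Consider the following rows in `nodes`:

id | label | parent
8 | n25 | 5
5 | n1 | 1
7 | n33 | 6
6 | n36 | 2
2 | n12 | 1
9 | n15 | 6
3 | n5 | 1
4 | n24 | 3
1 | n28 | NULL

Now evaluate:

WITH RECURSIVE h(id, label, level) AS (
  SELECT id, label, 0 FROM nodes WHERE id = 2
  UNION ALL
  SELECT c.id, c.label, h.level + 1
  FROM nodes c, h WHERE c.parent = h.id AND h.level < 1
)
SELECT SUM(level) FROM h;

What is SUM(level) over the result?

Base: id=2 (n12) at level 0.
Iteration 1: rows with parent in {2} -> n36 (id 6, level 1).
Iteration 2: level < 1 fails for all current rows; recursion stops.
SUM(level) = 0 + 1 = 1.

1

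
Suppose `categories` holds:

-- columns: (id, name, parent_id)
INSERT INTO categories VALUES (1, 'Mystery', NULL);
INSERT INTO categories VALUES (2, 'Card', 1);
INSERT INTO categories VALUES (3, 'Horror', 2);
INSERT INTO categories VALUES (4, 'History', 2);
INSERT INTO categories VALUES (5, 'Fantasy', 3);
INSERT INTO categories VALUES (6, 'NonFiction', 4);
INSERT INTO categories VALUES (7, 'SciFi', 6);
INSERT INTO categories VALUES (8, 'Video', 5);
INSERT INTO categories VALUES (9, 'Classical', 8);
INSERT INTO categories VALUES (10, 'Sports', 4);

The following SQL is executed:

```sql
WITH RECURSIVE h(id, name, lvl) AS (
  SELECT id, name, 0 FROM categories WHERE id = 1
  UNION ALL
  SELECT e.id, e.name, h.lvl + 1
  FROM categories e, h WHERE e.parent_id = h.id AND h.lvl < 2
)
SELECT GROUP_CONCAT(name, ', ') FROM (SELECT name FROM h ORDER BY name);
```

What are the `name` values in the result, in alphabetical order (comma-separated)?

Card, History, Horror, Mystery

Base: id=1 (Mystery) at lvl 0.
Iteration 1: rows with parent_id in {1} -> Card (id 2, lvl 1).
Iteration 2: rows with parent_id in {2} -> Horror (id 3, lvl 2), History (id 4, lvl 2).
Iteration 3: lvl < 2 fails for all current rows; recursion stops.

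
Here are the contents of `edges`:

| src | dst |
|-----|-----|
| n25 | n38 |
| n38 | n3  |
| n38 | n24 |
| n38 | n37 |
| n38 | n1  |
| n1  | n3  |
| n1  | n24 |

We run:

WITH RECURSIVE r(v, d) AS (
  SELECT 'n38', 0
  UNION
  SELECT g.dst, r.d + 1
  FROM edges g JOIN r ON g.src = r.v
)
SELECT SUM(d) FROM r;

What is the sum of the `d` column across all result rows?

8

Base: (n38, d=0).
Iteration 1: edges from {n38} -> (n1, d=1), (n24, d=1), (n3, d=1), (n37, d=1).
Iteration 2: edges from {n1,n24,n3,n37} -> (n24, d=2), (n3, d=2).
Iteration 3: no outgoing edges from {n24,n3}; recursion stops.
SUM(d) = 0 + 1 + 1 + 1 + 1 + 2 + 2 = 8.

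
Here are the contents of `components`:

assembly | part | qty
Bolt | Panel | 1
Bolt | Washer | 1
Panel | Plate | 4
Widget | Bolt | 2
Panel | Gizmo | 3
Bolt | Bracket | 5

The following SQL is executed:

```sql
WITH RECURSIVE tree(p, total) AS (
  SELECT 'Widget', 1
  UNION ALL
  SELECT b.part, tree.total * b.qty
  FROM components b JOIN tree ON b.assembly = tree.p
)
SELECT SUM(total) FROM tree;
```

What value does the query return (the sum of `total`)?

Base: (Widget, total=1).
Iteration 1: components of {Widget} -> Bolt = 1*2 = 2.
Iteration 2: components of {Bolt} -> Bracket = 2*5 = 10, Panel = 2*1 = 2, Washer = 2*1 = 2.
Iteration 3: components of {Bracket,Panel,Washer} -> Gizmo = 2*3 = 6, Plate = 2*4 = 8.
Iteration 4: no further components; recursion stops.
SUM(total) = 1 + 2 + 2 + 10 + 2 + 8 + 6 = 31.

31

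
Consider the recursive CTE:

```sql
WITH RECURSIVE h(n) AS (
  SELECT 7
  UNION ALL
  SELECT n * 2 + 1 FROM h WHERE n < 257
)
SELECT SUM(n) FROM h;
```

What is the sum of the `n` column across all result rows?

Base: n=7.
Iteration 1: 7 < 257 holds -> n = 7 * 2 + 1 = 15.
Iteration 2: 15 < 257 holds -> n = 15 * 2 + 1 = 31.
Iteration 3: 31 < 257 holds -> n = 31 * 2 + 1 = 63.
Iteration 4: 63 < 257 holds -> n = 63 * 2 + 1 = 127.
Iteration 5: 127 < 257 holds -> n = 127 * 2 + 1 = 255.
Iteration 6: 255 < 257 holds -> n = 255 * 2 + 1 = 511.
Iteration 7: 511 < 257 fails; recursion stops.
SUM(n) = 7 + 15 + 31 + 63 + 127 + 255 + 511 = 1009.

1009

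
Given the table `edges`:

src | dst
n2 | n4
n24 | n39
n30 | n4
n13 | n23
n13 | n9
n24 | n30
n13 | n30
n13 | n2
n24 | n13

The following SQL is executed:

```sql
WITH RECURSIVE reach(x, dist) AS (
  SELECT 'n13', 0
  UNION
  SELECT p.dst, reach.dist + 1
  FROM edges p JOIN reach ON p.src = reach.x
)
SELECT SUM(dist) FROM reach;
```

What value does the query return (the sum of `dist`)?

Base: (n13, dist=0).
Iteration 1: edges from {n13} -> (n2, dist=1), (n23, dist=1), (n30, dist=1), (n9, dist=1).
Iteration 2: edges from {n2,n23,n30,n9} -> (n4, dist=2). [UNION drops 1 duplicate row(s)]
Iteration 3: no outgoing edges from {n4}; recursion stops.
SUM(dist) = 0 + 1 + 1 + 1 + 1 + 2 = 6.

6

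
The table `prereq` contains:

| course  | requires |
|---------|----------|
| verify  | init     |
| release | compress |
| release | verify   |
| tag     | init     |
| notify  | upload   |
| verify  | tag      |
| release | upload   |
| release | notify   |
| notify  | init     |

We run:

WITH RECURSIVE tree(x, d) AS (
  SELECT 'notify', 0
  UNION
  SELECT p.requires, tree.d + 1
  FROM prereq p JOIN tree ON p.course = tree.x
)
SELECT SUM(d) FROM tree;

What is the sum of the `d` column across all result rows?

2

Base: (notify, d=0).
Iteration 1: edges from {notify} -> (init, d=1), (upload, d=1).
Iteration 2: no outgoing edges from {init,upload}; recursion stops.
SUM(d) = 0 + 1 + 1 = 2.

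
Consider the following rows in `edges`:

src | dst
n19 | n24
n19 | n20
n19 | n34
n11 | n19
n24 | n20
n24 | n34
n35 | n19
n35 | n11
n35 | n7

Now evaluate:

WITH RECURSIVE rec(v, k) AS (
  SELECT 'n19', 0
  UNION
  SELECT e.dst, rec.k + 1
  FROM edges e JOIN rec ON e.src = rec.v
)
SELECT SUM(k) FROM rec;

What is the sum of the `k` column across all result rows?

7

Base: (n19, k=0).
Iteration 1: edges from {n19} -> (n20, k=1), (n24, k=1), (n34, k=1).
Iteration 2: edges from {n20,n24,n34} -> (n20, k=2), (n34, k=2).
Iteration 3: no outgoing edges from {n20,n34}; recursion stops.
SUM(k) = 0 + 1 + 1 + 1 + 2 + 2 = 7.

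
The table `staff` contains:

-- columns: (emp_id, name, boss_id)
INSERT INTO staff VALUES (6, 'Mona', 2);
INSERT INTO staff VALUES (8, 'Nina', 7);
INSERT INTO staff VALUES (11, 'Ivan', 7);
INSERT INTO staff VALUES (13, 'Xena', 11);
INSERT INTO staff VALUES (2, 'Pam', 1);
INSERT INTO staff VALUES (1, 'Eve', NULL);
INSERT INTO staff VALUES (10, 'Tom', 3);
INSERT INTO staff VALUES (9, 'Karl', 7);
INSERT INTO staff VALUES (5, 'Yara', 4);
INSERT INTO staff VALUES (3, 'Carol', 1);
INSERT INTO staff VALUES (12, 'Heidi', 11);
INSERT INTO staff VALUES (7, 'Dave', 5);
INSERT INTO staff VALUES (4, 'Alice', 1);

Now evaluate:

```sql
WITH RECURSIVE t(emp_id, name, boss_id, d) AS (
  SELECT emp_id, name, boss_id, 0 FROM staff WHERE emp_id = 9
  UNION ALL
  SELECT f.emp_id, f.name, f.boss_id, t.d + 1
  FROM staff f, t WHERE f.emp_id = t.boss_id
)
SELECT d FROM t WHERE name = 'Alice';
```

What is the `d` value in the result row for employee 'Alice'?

Base: emp_id=9 (Karl), boss_id=7, d 0.
Iteration 1: join on emp_id=7 -> Dave (id 7, boss_id=5, d 1).
Iteration 2: join on emp_id=5 -> Yara (id 5, boss_id=4, d 2).
Iteration 3: join on emp_id=4 -> Alice (id 4, boss_id=1, d 3).
Iteration 4: join on emp_id=1 -> Eve (id 1, boss_id=NULL, d 4).
Iteration 5: boss_id is NULL; no match; recursion stops.

3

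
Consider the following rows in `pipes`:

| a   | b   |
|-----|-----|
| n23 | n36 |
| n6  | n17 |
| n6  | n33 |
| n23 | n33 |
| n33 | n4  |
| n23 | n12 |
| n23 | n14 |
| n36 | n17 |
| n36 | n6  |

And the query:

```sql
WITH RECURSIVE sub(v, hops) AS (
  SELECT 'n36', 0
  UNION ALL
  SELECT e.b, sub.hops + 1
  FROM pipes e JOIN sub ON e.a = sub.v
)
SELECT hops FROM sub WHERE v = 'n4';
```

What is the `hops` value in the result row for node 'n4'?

3

Base: (n36, hops=0).
Iteration 1: edges from {n36} -> (n17, hops=1), (n6, hops=1).
Iteration 2: edges from {n17,n6} -> (n17, hops=2), (n33, hops=2).
Iteration 3: edges from {n17,n33} -> (n4, hops=3).
Iteration 4: no outgoing edges from {n4}; recursion stops.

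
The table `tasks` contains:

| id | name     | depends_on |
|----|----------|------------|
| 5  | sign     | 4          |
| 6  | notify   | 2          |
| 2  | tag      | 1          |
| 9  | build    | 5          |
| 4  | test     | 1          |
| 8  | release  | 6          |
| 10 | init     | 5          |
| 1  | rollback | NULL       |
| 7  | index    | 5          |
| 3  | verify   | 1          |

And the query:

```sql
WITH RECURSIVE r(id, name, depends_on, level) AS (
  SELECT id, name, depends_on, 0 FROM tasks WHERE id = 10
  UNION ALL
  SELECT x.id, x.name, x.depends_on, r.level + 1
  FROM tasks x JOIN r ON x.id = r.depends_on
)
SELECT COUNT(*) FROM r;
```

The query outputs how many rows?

Base: id=10 (init), depends_on=5, level 0.
Iteration 1: join on id=5 -> sign (id 5, depends_on=4, level 1).
Iteration 2: join on id=4 -> test (id 4, depends_on=1, level 2).
Iteration 3: join on id=1 -> rollback (id 1, depends_on=NULL, level 3).
Iteration 4: depends_on is NULL; no match; recursion stops.
Total rows emitted: 4.

4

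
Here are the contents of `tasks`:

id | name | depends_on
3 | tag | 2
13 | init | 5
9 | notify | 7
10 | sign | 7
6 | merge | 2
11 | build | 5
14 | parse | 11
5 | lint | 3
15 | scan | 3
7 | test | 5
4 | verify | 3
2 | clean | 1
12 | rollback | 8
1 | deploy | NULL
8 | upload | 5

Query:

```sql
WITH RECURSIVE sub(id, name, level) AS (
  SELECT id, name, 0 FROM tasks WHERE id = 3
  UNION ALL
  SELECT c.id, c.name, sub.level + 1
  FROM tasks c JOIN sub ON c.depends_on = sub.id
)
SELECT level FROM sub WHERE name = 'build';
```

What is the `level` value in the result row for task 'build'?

Base: id=3 (tag) at level 0.
Iteration 1: rows with depends_on in {3} -> verify (id 4, level 1), lint (id 5, level 1), scan (id 15, level 1).
Iteration 2: rows with depends_on in {4,5,15} -> test (id 7, level 2), upload (id 8, level 2), build (id 11, level 2), init (id 13, level 2).
Iteration 3: rows with depends_on in {7,8,11,13} -> notify (id 9, level 3), sign (id 10, level 3), rollback (id 12, level 3), parse (id 14, level 3).
Iteration 4: no rows with depends_on in {9,10,12,14}; recursion stops.

2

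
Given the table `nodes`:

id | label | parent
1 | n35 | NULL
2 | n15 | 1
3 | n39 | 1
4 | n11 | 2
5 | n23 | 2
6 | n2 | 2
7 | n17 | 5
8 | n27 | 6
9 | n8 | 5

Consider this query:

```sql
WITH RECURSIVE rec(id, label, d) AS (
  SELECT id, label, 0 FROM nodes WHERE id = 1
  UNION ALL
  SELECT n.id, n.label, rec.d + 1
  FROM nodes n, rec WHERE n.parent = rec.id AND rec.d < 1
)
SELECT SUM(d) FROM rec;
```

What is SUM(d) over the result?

2

Base: id=1 (n35) at d 0.
Iteration 1: rows with parent in {1} -> n15 (id 2, d 1), n39 (id 3, d 1).
Iteration 2: d < 1 fails for all current rows; recursion stops.
SUM(d) = 0 + 1 + 1 = 2.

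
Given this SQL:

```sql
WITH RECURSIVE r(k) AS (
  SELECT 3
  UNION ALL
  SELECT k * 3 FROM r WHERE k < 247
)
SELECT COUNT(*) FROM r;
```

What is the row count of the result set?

6

Base: k=3.
Iteration 1: 3 < 247 holds -> k = 3 * 3 = 9.
Iteration 2: 9 < 247 holds -> k = 9 * 3 = 27.
Iteration 3: 27 < 247 holds -> k = 27 * 3 = 81.
Iteration 4: 81 < 247 holds -> k = 81 * 3 = 243.
Iteration 5: 243 < 247 holds -> k = 243 * 3 = 729.
Iteration 6: 729 < 247 fails; recursion stops.
Total rows emitted: 6.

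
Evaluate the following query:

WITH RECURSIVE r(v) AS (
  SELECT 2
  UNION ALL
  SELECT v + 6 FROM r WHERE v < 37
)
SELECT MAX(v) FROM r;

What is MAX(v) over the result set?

Base: v=2.
Iteration 1: 2 < 37 holds -> v = 2 + 6 = 8.
Iteration 2: 8 < 37 holds -> v = 8 + 6 = 14.
Iteration 3: 14 < 37 holds -> v = 14 + 6 = 20.
Iteration 4: 20 < 37 holds -> v = 20 + 6 = 26.
Iteration 5: 26 < 37 holds -> v = 26 + 6 = 32.
Iteration 6: 32 < 37 holds -> v = 32 + 6 = 38.
Iteration 7: 38 < 37 fails; recursion stops.
v values: 2, 8, 14, 20, 26, 32, 38; the maximum is 38.

38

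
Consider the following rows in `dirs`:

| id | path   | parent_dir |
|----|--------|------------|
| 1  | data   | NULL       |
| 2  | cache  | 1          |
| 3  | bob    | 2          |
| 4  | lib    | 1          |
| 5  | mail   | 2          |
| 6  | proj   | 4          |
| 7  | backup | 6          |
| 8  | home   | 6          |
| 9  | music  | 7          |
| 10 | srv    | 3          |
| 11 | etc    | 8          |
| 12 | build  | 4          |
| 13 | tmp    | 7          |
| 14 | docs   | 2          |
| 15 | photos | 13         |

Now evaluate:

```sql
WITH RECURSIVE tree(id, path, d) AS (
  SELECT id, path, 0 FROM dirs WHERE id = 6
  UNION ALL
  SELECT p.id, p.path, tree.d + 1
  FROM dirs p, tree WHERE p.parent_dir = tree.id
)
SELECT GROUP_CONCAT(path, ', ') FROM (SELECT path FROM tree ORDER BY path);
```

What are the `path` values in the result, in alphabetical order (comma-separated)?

backup, etc, home, music, photos, proj, tmp

Base: id=6 (proj) at d 0.
Iteration 1: rows with parent_dir in {6} -> backup (id 7, d 1), home (id 8, d 1).
Iteration 2: rows with parent_dir in {7,8} -> music (id 9, d 2), etc (id 11, d 2), tmp (id 13, d 2).
Iteration 3: rows with parent_dir in {9,11,13} -> photos (id 15, d 3).
Iteration 4: no rows with parent_dir in {15}; recursion stops.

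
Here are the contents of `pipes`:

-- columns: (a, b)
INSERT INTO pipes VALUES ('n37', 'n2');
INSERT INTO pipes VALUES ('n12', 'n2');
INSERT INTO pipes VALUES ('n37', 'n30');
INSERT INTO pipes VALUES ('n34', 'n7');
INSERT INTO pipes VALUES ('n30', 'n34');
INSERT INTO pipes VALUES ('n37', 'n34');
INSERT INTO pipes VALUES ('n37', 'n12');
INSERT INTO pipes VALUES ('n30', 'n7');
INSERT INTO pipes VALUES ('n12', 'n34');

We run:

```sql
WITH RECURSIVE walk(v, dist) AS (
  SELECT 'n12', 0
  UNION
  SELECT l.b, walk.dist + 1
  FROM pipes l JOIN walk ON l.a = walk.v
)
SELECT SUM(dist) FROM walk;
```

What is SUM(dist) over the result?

Base: (n12, dist=0).
Iteration 1: edges from {n12} -> (n2, dist=1), (n34, dist=1).
Iteration 2: edges from {n2,n34} -> (n7, dist=2).
Iteration 3: no outgoing edges from {n7}; recursion stops.
SUM(dist) = 0 + 1 + 1 + 2 = 4.

4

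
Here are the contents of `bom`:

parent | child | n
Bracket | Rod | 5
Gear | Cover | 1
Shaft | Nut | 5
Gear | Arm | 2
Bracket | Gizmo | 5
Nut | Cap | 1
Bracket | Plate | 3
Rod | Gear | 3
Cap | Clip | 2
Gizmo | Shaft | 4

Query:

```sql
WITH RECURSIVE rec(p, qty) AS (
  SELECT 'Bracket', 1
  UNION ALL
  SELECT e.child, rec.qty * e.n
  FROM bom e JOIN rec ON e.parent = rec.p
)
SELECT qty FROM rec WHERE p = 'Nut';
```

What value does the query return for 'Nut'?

100

Base: (Bracket, qty=1).
Iteration 1: components of {Bracket} -> Gizmo = 1*5 = 5, Plate = 1*3 = 3, Rod = 1*5 = 5.
Iteration 2: components of {Gizmo,Plate,Rod} -> Gear = 5*3 = 15, Shaft = 5*4 = 20.
Iteration 3: components of {Gear,Shaft} -> Arm = 15*2 = 30, Cover = 15*1 = 15, Nut = 20*5 = 100.
Iteration 4: components of {Arm,Cover,Nut} -> Cap = 100*1 = 100.
Iteration 5: components of {Cap} -> Clip = 100*2 = 200.
Iteration 6: no further components; recursion stops.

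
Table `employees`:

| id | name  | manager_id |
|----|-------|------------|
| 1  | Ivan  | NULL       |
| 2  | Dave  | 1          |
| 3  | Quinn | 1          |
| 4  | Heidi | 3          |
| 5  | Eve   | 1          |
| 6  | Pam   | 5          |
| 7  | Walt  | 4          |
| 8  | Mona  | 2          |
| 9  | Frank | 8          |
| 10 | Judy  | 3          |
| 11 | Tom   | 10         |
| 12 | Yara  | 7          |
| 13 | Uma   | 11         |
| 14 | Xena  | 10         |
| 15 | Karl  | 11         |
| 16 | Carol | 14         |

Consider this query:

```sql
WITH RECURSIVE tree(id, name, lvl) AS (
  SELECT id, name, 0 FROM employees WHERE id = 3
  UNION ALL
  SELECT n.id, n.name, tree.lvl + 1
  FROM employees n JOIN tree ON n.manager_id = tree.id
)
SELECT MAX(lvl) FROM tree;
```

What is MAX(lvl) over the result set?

Base: id=3 (Quinn) at lvl 0.
Iteration 1: rows with manager_id in {3} -> Heidi (id 4, lvl 1), Judy (id 10, lvl 1).
Iteration 2: rows with manager_id in {4,10} -> Walt (id 7, lvl 2), Tom (id 11, lvl 2), Xena (id 14, lvl 2).
Iteration 3: rows with manager_id in {7,11,14} -> Yara (id 12, lvl 3), Uma (id 13, lvl 3), Karl (id 15, lvl 3), Carol (id 16, lvl 3).
Iteration 4: no rows with manager_id in {12,13,15,16}; recursion stops.
lvl values: 0, 1, 1, 2, 2, 2, 3, 3, 3, 3; the maximum is 3.

3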